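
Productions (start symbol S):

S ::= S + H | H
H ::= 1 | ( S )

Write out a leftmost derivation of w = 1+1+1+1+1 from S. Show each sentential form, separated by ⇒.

S⇒S+H⇒S+H+H⇒S+H+H+H⇒S+H+H+H+H⇒H+H+H+H+H⇒1+H+H+H+H⇒1+1+H+H+H⇒1+1+1+H+H⇒1+1+1+1+H⇒1+1+1+1+1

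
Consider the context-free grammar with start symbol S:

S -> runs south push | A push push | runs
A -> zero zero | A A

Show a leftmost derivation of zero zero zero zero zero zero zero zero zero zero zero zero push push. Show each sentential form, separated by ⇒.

S ⇒ A push push ⇒ A A push push ⇒ A A A push push ⇒ A A A A push push ⇒ zero zero A A A push push ⇒ zero zero A A A A push push ⇒ zero zero A A A A A push push ⇒ zero zero zero zero A A A A push push ⇒ zero zero zero zero zero zero A A A push push ⇒ zero zero zero zero zero zero zero zero A A push push ⇒ zero zero zero zero zero zero zero zero zero zero A push push ⇒ zero zero zero zero zero zero zero zero zero zero zero zero push push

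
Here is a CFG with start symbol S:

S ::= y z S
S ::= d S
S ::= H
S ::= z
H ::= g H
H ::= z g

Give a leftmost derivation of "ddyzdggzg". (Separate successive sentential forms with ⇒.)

S⇒dS⇒ddS⇒ddyzS⇒ddyzdS⇒ddyzdH⇒ddyzdgH⇒ddyzdggH⇒ddyzdggzg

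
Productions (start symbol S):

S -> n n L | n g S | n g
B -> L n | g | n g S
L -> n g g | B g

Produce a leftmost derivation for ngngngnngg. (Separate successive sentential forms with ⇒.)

S ⇒ ngS   [S -> n g S]
ngS ⇒ ngngS   [S -> n g S]
ngngS ⇒ ngngngS   [S -> n g S]
ngngngS ⇒ ngngngnnL   [S -> n n L]
ngngngnnL ⇒ ngngngnnBg   [L -> B g]
ngngngnnBg ⇒ ngngngnngg   [B -> g]

S ⇒ ngS ⇒ ngngS ⇒ ngngngS ⇒ ngngngnnL ⇒ ngngngnnBg ⇒ ngngngnngg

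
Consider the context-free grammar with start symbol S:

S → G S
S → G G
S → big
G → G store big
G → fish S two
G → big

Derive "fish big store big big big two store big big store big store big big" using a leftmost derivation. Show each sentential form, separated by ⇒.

S ⇒ G S ⇒ G store big S ⇒ fish S two store big S ⇒ fish G S two store big S ⇒ fish G store big S two store big S ⇒ fish big store big S two store big S ⇒ fish big store big G S two store big S ⇒ fish big store big big S two store big S ⇒ fish big store big big big two store big S ⇒ fish big store big big big two store big G S ⇒ fish big store big big big two store big G store big S ⇒ fish big store big big big two store big G store big store big S ⇒ fish big store big big big two store big big store big store big S ⇒ fish big store big big big two store big big store big store big big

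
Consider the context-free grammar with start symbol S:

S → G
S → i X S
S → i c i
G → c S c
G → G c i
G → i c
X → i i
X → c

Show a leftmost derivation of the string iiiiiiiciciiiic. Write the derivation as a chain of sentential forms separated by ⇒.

S ⇒ iXS ⇒ iiiS ⇒ iiiiXS ⇒ iiiiiiS ⇒ iiiiiiiXS ⇒ iiiiiiicS ⇒ iiiiiiiciXS ⇒ iiiiiiicicS ⇒ iiiiiiiciciXS ⇒ iiiiiiiciciiiS ⇒ iiiiiiiciciiiG ⇒ iiiiiiiciciiiic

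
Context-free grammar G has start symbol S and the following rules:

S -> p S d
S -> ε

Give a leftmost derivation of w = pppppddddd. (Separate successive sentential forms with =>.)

S => pSd => ppSdd => pppSddd => ppppSdddd => pppppSddddd => pppppddddd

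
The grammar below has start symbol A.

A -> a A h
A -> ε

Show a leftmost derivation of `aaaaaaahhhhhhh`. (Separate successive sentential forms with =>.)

A => aAh   [A -> a A h]
aAh => aaAhh   [A -> a A h]
aaAhh => aaaAhhh   [A -> a A h]
aaaAhhh => aaaaAhhhh   [A -> a A h]
aaaaAhhhh => aaaaaAhhhhh   [A -> a A h]
aaaaaAhhhhh => aaaaaaAhhhhhh   [A -> a A h]
aaaaaaAhhhhhh => aaaaaaaAhhhhhhh   [A -> a A h]
aaaaaaaAhhhhhhh => aaaaaaahhhhhhh   [A -> ε]

A=>aAh=>aaAhh=>aaaAhhh=>aaaaAhhhh=>aaaaaAhhhhh=>aaaaaaAhhhhhh=>aaaaaaaAhhhhhhh=>aaaaaaahhhhhhh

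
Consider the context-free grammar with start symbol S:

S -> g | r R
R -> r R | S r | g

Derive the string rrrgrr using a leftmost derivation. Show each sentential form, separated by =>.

S => rR   [S -> r R]
rR => rrR   [R -> r R]
rrR => rrSr   [R -> S r]
rrSr => rrrRr   [S -> r R]
rrrRr => rrrSrr   [R -> S r]
rrrSrr => rrrgrr   [S -> g]

S => rR => rrR => rrSr => rrrRr => rrrSrr => rrrgrr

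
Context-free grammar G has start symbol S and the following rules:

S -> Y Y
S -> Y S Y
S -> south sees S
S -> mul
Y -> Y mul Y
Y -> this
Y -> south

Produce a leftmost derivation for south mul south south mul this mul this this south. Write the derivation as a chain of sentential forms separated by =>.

S => Y S Y => Y mul Y S Y => south mul Y S Y => south mul south S Y => south mul south Y Y Y => south mul south Y mul Y Y Y => south mul south Y mul Y mul Y Y Y => south mul south south mul Y mul Y Y Y => south mul south south mul this mul Y Y Y => south mul south south mul this mul this Y Y => south mul south south mul this mul this this Y => south mul south south mul this mul this this south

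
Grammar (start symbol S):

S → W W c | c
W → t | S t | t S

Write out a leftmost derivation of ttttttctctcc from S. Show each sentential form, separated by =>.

S => WWc => tWc => ttSc => ttWWcc => tttSWcc => tttWWcWcc => ttttSWcWcc => ttttWWcWcWcc => tttttWcWcWcc => ttttttcWcWcc => ttttttctcWcc => ttttttctctcc

S => WWc   [S → W W c]
WWc => tWc   [W → t]
tWc => ttSc   [W → t S]
ttSc => ttWWcc   [S → W W c]
ttWWcc => tttSWcc   [W → t S]
tttSWcc => tttWWcWcc   [S → W W c]
tttWWcWcc => ttttSWcWcc   [W → t S]
ttttSWcWcc => ttttWWcWcWcc   [S → W W c]
ttttWWcWcWcc => tttttWcWcWcc   [W → t]
tttttWcWcWcc => ttttttcWcWcc   [W → t]
ttttttcWcWcc => ttttttctcWcc   [W → t]
ttttttctcWcc => ttttttctctcc   [W → t]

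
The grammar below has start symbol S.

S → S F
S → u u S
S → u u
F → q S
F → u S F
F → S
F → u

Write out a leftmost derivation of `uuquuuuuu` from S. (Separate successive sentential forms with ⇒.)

S⇒SF⇒SFF⇒SFFF⇒uuFFF⇒uuqSFF⇒uuqSFFF⇒uuqSFFFF⇒uuquuFFFF⇒uuquuuFFF⇒uuquuuuFF⇒uuquuuuuF⇒uuquuuuuu

S ⇒ SF   [S → S F]
SF ⇒ SFF   [S → S F]
SFF ⇒ SFFF   [S → S F]
SFFF ⇒ uuFFF   [S → u u]
uuFFF ⇒ uuqSFF   [F → q S]
uuqSFF ⇒ uuqSFFF   [S → S F]
uuqSFFF ⇒ uuqSFFFF   [S → S F]
uuqSFFFF ⇒ uuquuFFFF   [S → u u]
uuquuFFFF ⇒ uuquuuFFF   [F → u]
uuquuuFFF ⇒ uuquuuuFF   [F → u]
uuquuuuFF ⇒ uuquuuuuF   [F → u]
uuquuuuuF ⇒ uuquuuuuu   [F → u]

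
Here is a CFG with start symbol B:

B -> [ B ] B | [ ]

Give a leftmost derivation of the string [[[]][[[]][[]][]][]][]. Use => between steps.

B=>[B]B=>[[B]B]B=>[[[]]B]B=>[[[]][B]B]B=>[[[]][[B]B]B]B=>[[[]][[[]]B]B]B=>[[[]][[[]][B]B]B]B=>[[[]][[[]][[]]B]B]B=>[[[]][[[]][[]][]]B]B=>[[[]][[[]][[]][]][]]B=>[[[]][[[]][[]][]][]][]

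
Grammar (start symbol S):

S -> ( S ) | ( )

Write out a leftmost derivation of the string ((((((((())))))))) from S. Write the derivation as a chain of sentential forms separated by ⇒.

S ⇒ (S)   [S -> ( S )]
(S) ⇒ ((S))   [S -> ( S )]
((S)) ⇒ (((S)))   [S -> ( S )]
(((S))) ⇒ ((((S))))   [S -> ( S )]
((((S)))) ⇒ (((((S)))))   [S -> ( S )]
(((((S))))) ⇒ ((((((S))))))   [S -> ( S )]
((((((S)))))) ⇒ (((((((S)))))))   [S -> ( S )]
(((((((S))))))) ⇒ ((((((((S))))))))   [S -> ( S )]
((((((((S)))))))) ⇒ ((((((((()))))))))   [S -> ( )]

S ⇒ (S) ⇒ ((S)) ⇒ (((S))) ⇒ ((((S)))) ⇒ (((((S))))) ⇒ ((((((S)))))) ⇒ (((((((S))))))) ⇒ ((((((((S)))))))) ⇒ ((((((((()))))))))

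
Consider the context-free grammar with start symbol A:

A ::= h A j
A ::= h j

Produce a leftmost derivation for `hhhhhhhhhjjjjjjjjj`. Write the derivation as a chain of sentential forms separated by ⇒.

A ⇒ hAj ⇒ hhAjj ⇒ hhhAjjj ⇒ hhhhAjjjj ⇒ hhhhhAjjjjj ⇒ hhhhhhAjjjjjj ⇒ hhhhhhhAjjjjjjj ⇒ hhhhhhhhAjjjjjjjj ⇒ hhhhhhhhhjjjjjjjjj

A ⇒ hAj   [A ::= h A j]
hAj ⇒ hhAjj   [A ::= h A j]
hhAjj ⇒ hhhAjjj   [A ::= h A j]
hhhAjjj ⇒ hhhhAjjjj   [A ::= h A j]
hhhhAjjjj ⇒ hhhhhAjjjjj   [A ::= h A j]
hhhhhAjjjjj ⇒ hhhhhhAjjjjjj   [A ::= h A j]
hhhhhhAjjjjjj ⇒ hhhhhhhAjjjjjjj   [A ::= h A j]
hhhhhhhAjjjjjjj ⇒ hhhhhhhhAjjjjjjjj   [A ::= h A j]
hhhhhhhhAjjjjjjjj ⇒ hhhhhhhhhjjjjjjjjj   [A ::= h j]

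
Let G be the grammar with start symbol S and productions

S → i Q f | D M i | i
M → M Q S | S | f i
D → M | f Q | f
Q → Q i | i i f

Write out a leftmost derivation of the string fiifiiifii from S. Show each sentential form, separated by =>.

S => DMi => fQMi => fQiMi => fQiiMi => fQiiiMi => fiifiiiMi => fiifiiifii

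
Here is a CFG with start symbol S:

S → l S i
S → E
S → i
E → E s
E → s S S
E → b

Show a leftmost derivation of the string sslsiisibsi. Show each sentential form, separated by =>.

S => E => sSS => sES => sEsS => ssSSsS => sslSiSsS => sslEiSsS => sslEsiSsS => sslsSSsiSsS => sslsiSsiSsS => sslsiisiSsS => sslsiisiEsS => sslsiisibsS => sslsiisibsi

S => E   [S → E]
E => sSS   [E → s S S]
sSS => sES   [S → E]
sES => sEsS   [E → E s]
sEsS => ssSSsS   [E → s S S]
ssSSsS => sslSiSsS   [S → l S i]
sslSiSsS => sslEiSsS   [S → E]
sslEiSsS => sslEsiSsS   [E → E s]
sslEsiSsS => sslsSSsiSsS   [E → s S S]
sslsSSsiSsS => sslsiSsiSsS   [S → i]
sslsiSsiSsS => sslsiisiSsS   [S → i]
sslsiisiSsS => sslsiisiEsS   [S → E]
sslsiisiEsS => sslsiisibsS   [E → b]
sslsiisibsS => sslsiisibsi   [S → i]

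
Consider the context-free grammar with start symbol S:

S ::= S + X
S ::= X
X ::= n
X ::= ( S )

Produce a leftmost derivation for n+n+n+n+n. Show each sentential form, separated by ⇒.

S⇒S+X⇒S+X+X⇒S+X+X+X⇒S+X+X+X+X⇒X+X+X+X+X⇒n+X+X+X+X⇒n+n+X+X+X⇒n+n+n+X+X⇒n+n+n+n+X⇒n+n+n+n+n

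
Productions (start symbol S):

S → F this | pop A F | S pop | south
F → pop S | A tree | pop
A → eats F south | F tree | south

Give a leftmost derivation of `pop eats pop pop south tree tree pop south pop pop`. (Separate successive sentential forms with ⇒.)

S ⇒ S pop   [S → S pop]
S pop ⇒ pop A F pop   [S → pop A F]
pop A F pop ⇒ pop eats F south F pop   [A → eats F south]
pop eats F south F pop ⇒ pop eats pop S south F pop   [F → pop S]
pop eats pop S south F pop ⇒ pop eats pop pop A F south F pop   [S → pop A F]
pop eats pop pop A F south F pop ⇒ pop eats pop pop F tree F south F pop   [A → F tree]
pop eats pop pop F tree F south F pop ⇒ pop eats pop pop A tree tree F south F pop   [F → A tree]
pop eats pop pop A tree tree F south F pop ⇒ pop eats pop pop south tree tree F south F pop   [A → south]
pop eats pop pop south tree tree F south F pop ⇒ pop eats pop pop south tree tree pop south F pop   [F → pop]
pop eats pop pop south tree tree pop south F pop ⇒ pop eats pop pop south tree tree pop south pop pop   [F → pop]

S ⇒ S pop ⇒ pop A F pop ⇒ pop eats F south F pop ⇒ pop eats pop S south F pop ⇒ pop eats pop pop A F south F pop ⇒ pop eats pop pop F tree F south F pop ⇒ pop eats pop pop A tree tree F south F pop ⇒ pop eats pop pop south tree tree F south F pop ⇒ pop eats pop pop south tree tree pop south F pop ⇒ pop eats pop pop south tree tree pop south pop pop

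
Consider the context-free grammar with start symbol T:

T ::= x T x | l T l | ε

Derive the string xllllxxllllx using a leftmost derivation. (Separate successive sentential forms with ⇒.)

T ⇒ xTx ⇒ xlTlx ⇒ xllTllx ⇒ xlllTlllx ⇒ xllllTllllx ⇒ xllllxTxllllx ⇒ xllllxxllllx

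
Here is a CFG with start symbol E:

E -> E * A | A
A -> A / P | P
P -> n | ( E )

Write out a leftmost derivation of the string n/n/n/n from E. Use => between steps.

E => A => A/P => A/P/P => A/P/P/P => P/P/P/P => n/P/P/P => n/n/P/P => n/n/n/P => n/n/n/n

E => A   [E -> A]
A => A/P   [A -> A / P]
A/P => A/P/P   [A -> A / P]
A/P/P => A/P/P/P   [A -> A / P]
A/P/P/P => P/P/P/P   [A -> P]
P/P/P/P => n/P/P/P   [P -> n]
n/P/P/P => n/n/P/P   [P -> n]
n/n/P/P => n/n/n/P   [P -> n]
n/n/n/P => n/n/n/n   [P -> n]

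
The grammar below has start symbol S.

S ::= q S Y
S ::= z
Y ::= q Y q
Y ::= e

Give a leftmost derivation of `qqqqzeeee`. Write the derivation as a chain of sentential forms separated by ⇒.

S ⇒ qSY ⇒ qqSYY ⇒ qqqSYYY ⇒ qqqqSYYYY ⇒ qqqqzYYYY ⇒ qqqqzeYYY ⇒ qqqqzeeYY ⇒ qqqqzeeeY ⇒ qqqqzeeee

S ⇒ qSY   [S ::= q S Y]
qSY ⇒ qqSYY   [S ::= q S Y]
qqSYY ⇒ qqqSYYY   [S ::= q S Y]
qqqSYYY ⇒ qqqqSYYYY   [S ::= q S Y]
qqqqSYYYY ⇒ qqqqzYYYY   [S ::= z]
qqqqzYYYY ⇒ qqqqzeYYY   [Y ::= e]
qqqqzeYYY ⇒ qqqqzeeYY   [Y ::= e]
qqqqzeeYY ⇒ qqqqzeeeY   [Y ::= e]
qqqqzeeeY ⇒ qqqqzeeee   [Y ::= e]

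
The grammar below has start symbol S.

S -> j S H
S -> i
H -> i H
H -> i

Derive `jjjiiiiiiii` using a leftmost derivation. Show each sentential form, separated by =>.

S => jSH   [S -> j S H]
jSH => jjSHH   [S -> j S H]
jjSHH => jjjSHHH   [S -> j S H]
jjjSHHH => jjjiHHH   [S -> i]
jjjiHHH => jjjiiHHH   [H -> i H]
jjjiiHHH => jjjiiiHHH   [H -> i H]
jjjiiiHHH => jjjiiiiHHH   [H -> i H]
jjjiiiiHHH => jjjiiiiiHH   [H -> i]
jjjiiiiiHH => jjjiiiiiiH   [H -> i]
jjjiiiiiiH => jjjiiiiiiiH   [H -> i H]
jjjiiiiiiiH => jjjiiiiiiii   [H -> i]

S=>jSH=>jjSHH=>jjjSHHH=>jjjiHHH=>jjjiiHHH=>jjjiiiHHH=>jjjiiiiHHH=>jjjiiiiiHH=>jjjiiiiiiH=>jjjiiiiiiiH=>jjjiiiiiiii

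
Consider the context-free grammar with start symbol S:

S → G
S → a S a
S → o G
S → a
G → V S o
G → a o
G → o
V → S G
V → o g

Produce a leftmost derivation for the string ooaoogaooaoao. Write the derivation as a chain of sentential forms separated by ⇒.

S ⇒ oG ⇒ oVSo ⇒ oSGSo ⇒ ooGGSo ⇒ ooaoGSo ⇒ ooaoVSoSo ⇒ ooaoSGSoSo ⇒ ooaoGGSoSo ⇒ ooaoVSoGSoSo ⇒ ooaoogSoGSoSo ⇒ ooaoogaoGSoSo ⇒ ooaoogaooSoSo ⇒ ooaoogaooaoSo ⇒ ooaoogaooaoao

S ⇒ oG   [S → o G]
oG ⇒ oVSo   [G → V S o]
oVSo ⇒ oSGSo   [V → S G]
oSGSo ⇒ ooGGSo   [S → o G]
ooGGSo ⇒ ooaoGSo   [G → a o]
ooaoGSo ⇒ ooaoVSoSo   [G → V S o]
ooaoVSoSo ⇒ ooaoSGSoSo   [V → S G]
ooaoSGSoSo ⇒ ooaoGGSoSo   [S → G]
ooaoGGSoSo ⇒ ooaoVSoGSoSo   [G → V S o]
ooaoVSoGSoSo ⇒ ooaoogSoGSoSo   [V → o g]
ooaoogSoGSoSo ⇒ ooaoogaoGSoSo   [S → a]
ooaoogaoGSoSo ⇒ ooaoogaooSoSo   [G → o]
ooaoogaooSoSo ⇒ ooaoogaooaoSo   [S → a]
ooaoogaooaoSo ⇒ ooaoogaooaoao   [S → a]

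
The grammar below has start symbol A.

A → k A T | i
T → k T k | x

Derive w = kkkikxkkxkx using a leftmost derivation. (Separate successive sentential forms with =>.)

A => kAT   [A → k A T]
kAT => kkATT   [A → k A T]
kkATT => kkkATTT   [A → k A T]
kkkATTT => kkkiTTT   [A → i]
kkkiTTT => kkkikTkTT   [T → k T k]
kkkikTkTT => kkkikxkTT   [T → x]
kkkikxkTT => kkkikxkkTkT   [T → k T k]
kkkikxkkTkT => kkkikxkkxkT   [T → x]
kkkikxkkxkT => kkkikxkkxkx   [T → x]

A => kAT => kkATT => kkkATTT => kkkiTTT => kkkikTkTT => kkkikxkTT => kkkikxkkTkT => kkkikxkkxkT => kkkikxkkxkx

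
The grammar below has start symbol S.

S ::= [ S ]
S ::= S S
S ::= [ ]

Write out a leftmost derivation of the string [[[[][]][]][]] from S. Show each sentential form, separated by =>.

S => [S]   [S ::= [ S ]]
[S] => [SS]   [S ::= S S]
[SS] => [[S]S]   [S ::= [ S ]]
[[S]S] => [[SS]S]   [S ::= S S]
[[SS]S] => [[[S]S]S]   [S ::= [ S ]]
[[[S]S]S] => [[[SS]S]S]   [S ::= S S]
[[[SS]S]S] => [[[[]S]S]S]   [S ::= [ ]]
[[[[]S]S]S] => [[[[][]]S]S]   [S ::= [ ]]
[[[[][]]S]S] => [[[[][]][]]S]   [S ::= [ ]]
[[[[][]][]]S] => [[[[][]][]][]]   [S ::= [ ]]

S => [S] => [SS] => [[S]S] => [[SS]S] => [[[S]S]S] => [[[SS]S]S] => [[[[]S]S]S] => [[[[][]]S]S] => [[[[][]][]]S] => [[[[][]][]][]]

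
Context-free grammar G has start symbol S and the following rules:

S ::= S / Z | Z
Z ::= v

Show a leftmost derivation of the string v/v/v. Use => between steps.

S => S/Z   [S ::= S / Z]
S/Z => S/Z/Z   [S ::= S / Z]
S/Z/Z => Z/Z/Z   [S ::= Z]
Z/Z/Z => v/Z/Z   [Z ::= v]
v/Z/Z => v/v/Z   [Z ::= v]
v/v/Z => v/v/v   [Z ::= v]

S=>S/Z=>S/Z/Z=>Z/Z/Z=>v/Z/Z=>v/v/Z=>v/v/v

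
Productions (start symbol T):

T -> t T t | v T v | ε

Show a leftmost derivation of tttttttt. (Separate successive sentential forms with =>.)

T => tTt   [T -> t T t]
tTt => ttTtt   [T -> t T t]
ttTtt => tttTttt   [T -> t T t]
tttTttt => ttttTtttt   [T -> t T t]
ttttTtttt => tttttttt   [T -> ε]

T => tTt => ttTtt => tttTttt => ttttTtttt => tttttttt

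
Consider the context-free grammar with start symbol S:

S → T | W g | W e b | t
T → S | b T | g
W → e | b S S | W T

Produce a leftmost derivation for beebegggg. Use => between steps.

S => Wg => WTg => bSSTg => bWebSTg => beebSTg => beebWgTg => beebWTgTg => beebeTgTg => beebeggTg => beebegggg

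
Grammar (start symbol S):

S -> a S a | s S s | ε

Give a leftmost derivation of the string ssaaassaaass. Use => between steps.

S => sSs => ssSss => ssaSass => ssaaSaass => ssaaaSaaass => ssaaasSsaaass => ssaaassaaass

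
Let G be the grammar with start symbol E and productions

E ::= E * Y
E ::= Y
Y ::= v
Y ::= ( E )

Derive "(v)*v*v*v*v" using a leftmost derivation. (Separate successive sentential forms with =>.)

E => E*Y => E*Y*Y => E*Y*Y*Y => E*Y*Y*Y*Y => Y*Y*Y*Y*Y => (E)*Y*Y*Y*Y => (Y)*Y*Y*Y*Y => (v)*Y*Y*Y*Y => (v)*v*Y*Y*Y => (v)*v*v*Y*Y => (v)*v*v*v*Y => (v)*v*v*v*v

E => E*Y   [E ::= E * Y]
E*Y => E*Y*Y   [E ::= E * Y]
E*Y*Y => E*Y*Y*Y   [E ::= E * Y]
E*Y*Y*Y => E*Y*Y*Y*Y   [E ::= E * Y]
E*Y*Y*Y*Y => Y*Y*Y*Y*Y   [E ::= Y]
Y*Y*Y*Y*Y => (E)*Y*Y*Y*Y   [Y ::= ( E )]
(E)*Y*Y*Y*Y => (Y)*Y*Y*Y*Y   [E ::= Y]
(Y)*Y*Y*Y*Y => (v)*Y*Y*Y*Y   [Y ::= v]
(v)*Y*Y*Y*Y => (v)*v*Y*Y*Y   [Y ::= v]
(v)*v*Y*Y*Y => (v)*v*v*Y*Y   [Y ::= v]
(v)*v*v*Y*Y => (v)*v*v*v*Y   [Y ::= v]
(v)*v*v*v*Y => (v)*v*v*v*v   [Y ::= v]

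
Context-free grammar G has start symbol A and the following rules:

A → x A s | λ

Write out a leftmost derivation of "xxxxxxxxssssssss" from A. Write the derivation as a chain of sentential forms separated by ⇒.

A⇒xAs⇒xxAss⇒xxxAsss⇒xxxxAssss⇒xxxxxAsssss⇒xxxxxxAssssss⇒xxxxxxxAsssssss⇒xxxxxxxxAssssssss⇒xxxxxxxxssssssss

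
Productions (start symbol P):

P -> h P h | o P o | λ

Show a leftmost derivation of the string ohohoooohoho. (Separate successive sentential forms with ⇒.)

P ⇒ oPo ⇒ ohPho ⇒ ohoPoho ⇒ ohohPhoho ⇒ ohohoPohoho ⇒ ohohooPoohoho ⇒ ohohoooohoho

P ⇒ oPo   [P -> o P o]
oPo ⇒ ohPho   [P -> h P h]
ohPho ⇒ ohoPoho   [P -> o P o]
ohoPoho ⇒ ohohPhoho   [P -> h P h]
ohohPhoho ⇒ ohohoPohoho   [P -> o P o]
ohohoPohoho ⇒ ohohooPoohoho   [P -> o P o]
ohohooPoohoho ⇒ ohohoooohoho   [P -> λ]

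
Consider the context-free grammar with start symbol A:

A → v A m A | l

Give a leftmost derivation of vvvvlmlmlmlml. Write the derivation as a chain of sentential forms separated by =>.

A=>vAmA=>vvAmAmA=>vvvAmAmAmA=>vvvvAmAmAmAmA=>vvvvlmAmAmAmA=>vvvvlmlmAmAmA=>vvvvlmlmlmAmA=>vvvvlmlmlmlmA=>vvvvlmlmlmlml

A => vAmA   [A → v A m A]
vAmA => vvAmAmA   [A → v A m A]
vvAmAmA => vvvAmAmAmA   [A → v A m A]
vvvAmAmAmA => vvvvAmAmAmAmA   [A → v A m A]
vvvvAmAmAmAmA => vvvvlmAmAmAmA   [A → l]
vvvvlmAmAmAmA => vvvvlmlmAmAmA   [A → l]
vvvvlmlmAmAmA => vvvvlmlmlmAmA   [A → l]
vvvvlmlmlmAmA => vvvvlmlmlmlmA   [A → l]
vvvvlmlmlmlmA => vvvvlmlmlmlml   [A → l]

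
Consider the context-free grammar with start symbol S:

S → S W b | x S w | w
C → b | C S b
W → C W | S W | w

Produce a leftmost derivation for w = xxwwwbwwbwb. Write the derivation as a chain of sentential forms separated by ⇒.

S ⇒ SWb ⇒ SWbWb ⇒ xSwWbWb ⇒ xSWbwWbWb ⇒ xxSwWbwWbWb ⇒ xxwwWbwWbWb ⇒ xxwwwbwWbWb ⇒ xxwwwbwwbWb ⇒ xxwwwbwwbwb

S ⇒ SWb   [S → S W b]
SWb ⇒ SWbWb   [S → S W b]
SWbWb ⇒ xSwWbWb   [S → x S w]
xSwWbWb ⇒ xSWbwWbWb   [S → S W b]
xSWbwWbWb ⇒ xxSwWbwWbWb   [S → x S w]
xxSwWbwWbWb ⇒ xxwwWbwWbWb   [S → w]
xxwwWbwWbWb ⇒ xxwwwbwWbWb   [W → w]
xxwwwbwWbWb ⇒ xxwwwbwwbWb   [W → w]
xxwwwbwwbWb ⇒ xxwwwbwwbwb   [W → w]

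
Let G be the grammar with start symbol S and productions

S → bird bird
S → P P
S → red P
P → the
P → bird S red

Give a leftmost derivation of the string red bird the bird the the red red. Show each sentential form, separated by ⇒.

S ⇒ red P   [S → red P]
red P ⇒ red bird S red   [P → bird S red]
red bird S red ⇒ red bird P P red   [S → P P]
red bird P P red ⇒ red bird the P red   [P → the]
red bird the P red ⇒ red bird the bird S red red   [P → bird S red]
red bird the bird S red red ⇒ red bird the bird P P red red   [S → P P]
red bird the bird P P red red ⇒ red bird the bird the P red red   [P → the]
red bird the bird the P red red ⇒ red bird the bird the the red red   [P → the]

S ⇒ red P ⇒ red bird S red ⇒ red bird P P red ⇒ red bird the P red ⇒ red bird the bird S red red ⇒ red bird the bird P P red red ⇒ red bird the bird the P red red ⇒ red bird the bird the the red red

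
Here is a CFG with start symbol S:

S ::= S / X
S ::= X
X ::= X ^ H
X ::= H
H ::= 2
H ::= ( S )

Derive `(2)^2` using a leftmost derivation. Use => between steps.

S => X   [S ::= X]
X => X^H   [X ::= X ^ H]
X^H => H^H   [X ::= H]
H^H => (S)^H   [H ::= ( S )]
(S)^H => (X)^H   [S ::= X]
(X)^H => (H)^H   [X ::= H]
(H)^H => (2)^H   [H ::= 2]
(2)^H => (2)^2   [H ::= 2]

S=>X=>X^H=>H^H=>(S)^H=>(X)^H=>(H)^H=>(2)^H=>(2)^2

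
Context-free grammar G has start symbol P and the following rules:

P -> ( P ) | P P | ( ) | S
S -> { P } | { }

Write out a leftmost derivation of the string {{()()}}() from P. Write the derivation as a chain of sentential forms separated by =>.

P => PP => SP => {P}P => {S}P => {{P}}P => {{PP}}P => {{()P}}P => {{()()}}P => {{()()}}()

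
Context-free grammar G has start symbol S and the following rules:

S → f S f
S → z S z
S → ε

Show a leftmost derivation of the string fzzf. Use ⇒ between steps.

S⇒fSf⇒fzSzf⇒fzzf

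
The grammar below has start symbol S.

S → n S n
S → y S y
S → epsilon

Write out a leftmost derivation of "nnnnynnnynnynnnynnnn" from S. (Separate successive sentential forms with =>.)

S => nSn => nnSnn => nnnSnnn => nnnnSnnnn => nnnnySynnnn => nnnnynSnynnnn => nnnnynnSnnynnnn => nnnnynnnSnnnynnnn => nnnnynnnySynnnynnnn => nnnnynnnynSnynnnynnnn => nnnnynnnynnynnnynnnn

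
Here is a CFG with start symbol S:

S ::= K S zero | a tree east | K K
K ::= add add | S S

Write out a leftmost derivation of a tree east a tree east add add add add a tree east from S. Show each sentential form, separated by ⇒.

S ⇒ K K ⇒ S S K ⇒ a tree east S K ⇒ a tree east a tree east K ⇒ a tree east a tree east S S ⇒ a tree east a tree east K K S ⇒ a tree east a tree east add add K S ⇒ a tree east a tree east add add add add S ⇒ a tree east a tree east add add add add a tree east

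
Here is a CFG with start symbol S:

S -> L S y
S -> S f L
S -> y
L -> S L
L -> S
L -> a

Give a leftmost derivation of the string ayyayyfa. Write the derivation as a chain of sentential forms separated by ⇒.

S ⇒ SfL ⇒ LSyfL ⇒ SLSyfL ⇒ LSyLSyfL ⇒ aSyLSyfL ⇒ ayyLSyfL ⇒ ayyaSyfL ⇒ ayyayyfL ⇒ ayyayyfa

S ⇒ SfL   [S -> S f L]
SfL ⇒ LSyfL   [S -> L S y]
LSyfL ⇒ SLSyfL   [L -> S L]
SLSyfL ⇒ LSyLSyfL   [S -> L S y]
LSyLSyfL ⇒ aSyLSyfL   [L -> a]
aSyLSyfL ⇒ ayyLSyfL   [S -> y]
ayyLSyfL ⇒ ayyaSyfL   [L -> a]
ayyaSyfL ⇒ ayyayyfL   [S -> y]
ayyayyfL ⇒ ayyayyfa   [L -> a]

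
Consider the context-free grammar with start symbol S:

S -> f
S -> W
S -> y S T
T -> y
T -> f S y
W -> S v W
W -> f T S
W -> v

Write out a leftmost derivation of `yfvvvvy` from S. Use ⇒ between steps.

S⇒yST⇒yWT⇒ySvWT⇒yfvWT⇒yfvSvWT⇒yfvWvWT⇒yfvvvWT⇒yfvvvvT⇒yfvvvvy

S ⇒ yST   [S -> y S T]
yST ⇒ yWT   [S -> W]
yWT ⇒ ySvWT   [W -> S v W]
ySvWT ⇒ yfvWT   [S -> f]
yfvWT ⇒ yfvSvWT   [W -> S v W]
yfvSvWT ⇒ yfvWvWT   [S -> W]
yfvWvWT ⇒ yfvvvWT   [W -> v]
yfvvvWT ⇒ yfvvvvT   [W -> v]
yfvvvvT ⇒ yfvvvvy   [T -> y]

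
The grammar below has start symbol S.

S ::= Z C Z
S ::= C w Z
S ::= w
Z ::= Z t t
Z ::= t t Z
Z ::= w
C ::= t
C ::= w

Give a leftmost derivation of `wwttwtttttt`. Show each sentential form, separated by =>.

S=>ZCZ=>wCZ=>wwZ=>wwZtt=>wwZtttt=>wwttZtttt=>wwttZtttttt=>wwttwtttttt

S => ZCZ   [S ::= Z C Z]
ZCZ => wCZ   [Z ::= w]
wCZ => wwZ   [C ::= w]
wwZ => wwZtt   [Z ::= Z t t]
wwZtt => wwZtttt   [Z ::= Z t t]
wwZtttt => wwttZtttt   [Z ::= t t Z]
wwttZtttt => wwttZtttttt   [Z ::= Z t t]
wwttZtttttt => wwttwtttttt   [Z ::= w]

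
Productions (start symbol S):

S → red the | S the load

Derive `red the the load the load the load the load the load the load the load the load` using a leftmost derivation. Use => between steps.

S => S the load => S the load the load => S the load the load the load => S the load the load the load the load => S the load the load the load the load the load => S the load the load the load the load the load the load => S the load the load the load the load the load the load the load => S the load the load the load the load the load the load the load the load => red the the load the load the load the load the load the load the load the load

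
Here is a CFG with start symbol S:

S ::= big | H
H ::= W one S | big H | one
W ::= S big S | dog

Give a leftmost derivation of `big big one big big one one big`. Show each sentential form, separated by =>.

S => H => W one S => S big S one S => H big S one S => big H big S one S => big big H big S one S => big big one big S one S => big big one big H one S => big big one big big H one S => big big one big big one one S => big big one big big one one big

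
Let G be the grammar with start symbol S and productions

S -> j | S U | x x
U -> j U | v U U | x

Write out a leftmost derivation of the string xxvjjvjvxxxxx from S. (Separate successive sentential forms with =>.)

S => SU => SUU => xxUU => xxvUUU => xxvjUUU => xxvjjUUU => xxvjjvUUUU => xxvjjvjUUUU => xxvjjvjvUUUUU => xxvjjvjvxUUUU => xxvjjvjvxxUUU => xxvjjvjvxxxUU => xxvjjvjvxxxxU => xxvjjvjvxxxxx

S => SU   [S -> S U]
SU => SUU   [S -> S U]
SUU => xxUU   [S -> x x]
xxUU => xxvUUU   [U -> v U U]
xxvUUU => xxvjUUU   [U -> j U]
xxvjUUU => xxvjjUUU   [U -> j U]
xxvjjUUU => xxvjjvUUUU   [U -> v U U]
xxvjjvUUUU => xxvjjvjUUUU   [U -> j U]
xxvjjvjUUUU => xxvjjvjvUUUUU   [U -> v U U]
xxvjjvjvUUUUU => xxvjjvjvxUUUU   [U -> x]
xxvjjvjvxUUUU => xxvjjvjvxxUUU   [U -> x]
xxvjjvjvxxUUU => xxvjjvjvxxxUU   [U -> x]
xxvjjvjvxxxUU => xxvjjvjvxxxxU   [U -> x]
xxvjjvjvxxxxU => xxvjjvjvxxxxx   [U -> x]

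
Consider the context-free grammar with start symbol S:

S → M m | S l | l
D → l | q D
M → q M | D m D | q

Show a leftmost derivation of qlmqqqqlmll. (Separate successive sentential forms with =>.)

S => Sl => Sll => Mmll => qMmll => qDmDmll => qlmDmll => qlmqDmll => qlmqqDmll => qlmqqqDmll => qlmqqqqDmll => qlmqqqqlmll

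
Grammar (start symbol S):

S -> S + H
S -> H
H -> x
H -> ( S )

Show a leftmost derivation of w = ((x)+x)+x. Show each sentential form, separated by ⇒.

S ⇒ S+H   [S -> S + H]
S+H ⇒ H+H   [S -> H]
H+H ⇒ (S)+H   [H -> ( S )]
(S)+H ⇒ (S+H)+H   [S -> S + H]
(S+H)+H ⇒ (H+H)+H   [S -> H]
(H+H)+H ⇒ ((S)+H)+H   [H -> ( S )]
((S)+H)+H ⇒ ((H)+H)+H   [S -> H]
((H)+H)+H ⇒ ((x)+H)+H   [H -> x]
((x)+H)+H ⇒ ((x)+x)+H   [H -> x]
((x)+x)+H ⇒ ((x)+x)+x   [H -> x]

S ⇒ S+H ⇒ H+H ⇒ (S)+H ⇒ (S+H)+H ⇒ (H+H)+H ⇒ ((S)+H)+H ⇒ ((H)+H)+H ⇒ ((x)+H)+H ⇒ ((x)+x)+H ⇒ ((x)+x)+x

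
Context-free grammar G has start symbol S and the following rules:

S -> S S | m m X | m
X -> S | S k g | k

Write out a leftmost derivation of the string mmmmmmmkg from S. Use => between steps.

S => mmX => mmSkg => mmmmXkg => mmmmSkg => mmmmmmXkg => mmmmmmSkg => mmmmmmmkg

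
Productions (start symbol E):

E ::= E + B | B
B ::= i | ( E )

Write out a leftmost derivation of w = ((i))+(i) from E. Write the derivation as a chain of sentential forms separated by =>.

E => E+B   [E ::= E + B]
E+B => B+B   [E ::= B]
B+B => (E)+B   [B ::= ( E )]
(E)+B => (B)+B   [E ::= B]
(B)+B => ((E))+B   [B ::= ( E )]
((E))+B => ((B))+B   [E ::= B]
((B))+B => ((i))+B   [B ::= i]
((i))+B => ((i))+(E)   [B ::= ( E )]
((i))+(E) => ((i))+(B)   [E ::= B]
((i))+(B) => ((i))+(i)   [B ::= i]

E => E+B => B+B => (E)+B => (B)+B => ((E))+B => ((B))+B => ((i))+B => ((i))+(E) => ((i))+(B) => ((i))+(i)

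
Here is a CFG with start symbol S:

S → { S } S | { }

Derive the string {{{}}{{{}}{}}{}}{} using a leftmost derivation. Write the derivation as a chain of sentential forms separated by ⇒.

S ⇒ {S}S ⇒ {{S}S}S ⇒ {{{}}S}S ⇒ {{{}}{S}S}S ⇒ {{{}}{{S}S}S}S ⇒ {{{}}{{{}}S}S}S ⇒ {{{}}{{{}}{}}S}S ⇒ {{{}}{{{}}{}}{}}S ⇒ {{{}}{{{}}{}}{}}{}

S ⇒ {S}S   [S → { S } S]
{S}S ⇒ {{S}S}S   [S → { S } S]
{{S}S}S ⇒ {{{}}S}S   [S → { }]
{{{}}S}S ⇒ {{{}}{S}S}S   [S → { S } S]
{{{}}{S}S}S ⇒ {{{}}{{S}S}S}S   [S → { S } S]
{{{}}{{S}S}S}S ⇒ {{{}}{{{}}S}S}S   [S → { }]
{{{}}{{{}}S}S}S ⇒ {{{}}{{{}}{}}S}S   [S → { }]
{{{}}{{{}}{}}S}S ⇒ {{{}}{{{}}{}}{}}S   [S → { }]
{{{}}{{{}}{}}{}}S ⇒ {{{}}{{{}}{}}{}}{}   [S → { }]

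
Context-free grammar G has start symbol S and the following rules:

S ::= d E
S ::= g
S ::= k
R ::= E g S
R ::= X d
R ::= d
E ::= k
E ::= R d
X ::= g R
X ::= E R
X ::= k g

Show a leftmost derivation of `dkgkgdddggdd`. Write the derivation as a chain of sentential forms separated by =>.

S => dE => dRd => dXdd => dERdd => dkRdd => dkEgSdd => dkRdgSdd => dkXddgSdd => dkgRddgSdd => dkgXdddgSdd => dkgkgdddgSdd => dkgkgdddggdd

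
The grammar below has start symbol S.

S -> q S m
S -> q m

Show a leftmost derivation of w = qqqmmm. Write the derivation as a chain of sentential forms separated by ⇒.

S⇒qSm⇒qqSmm⇒qqqmmm

S ⇒ qSm   [S -> q S m]
qSm ⇒ qqSmm   [S -> q S m]
qqSmm ⇒ qqqmmm   [S -> q m]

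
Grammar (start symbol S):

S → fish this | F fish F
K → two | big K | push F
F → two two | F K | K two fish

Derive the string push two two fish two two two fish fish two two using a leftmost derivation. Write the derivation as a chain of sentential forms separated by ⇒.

S ⇒ F fish F   [S → F fish F]
F fish F ⇒ K two fish fish F   [F → K two fish]
K two fish fish F ⇒ push F two fish fish F   [K → push F]
push F two fish fish F ⇒ push F K two fish fish F   [F → F K]
push F K two fish fish F ⇒ push F K K two fish fish F   [F → F K]
push F K K two fish fish F ⇒ push K two fish K K two fish fish F   [F → K two fish]
push K two fish K K two fish fish F ⇒ push two two fish K K two fish fish F   [K → two]
push two two fish K K two fish fish F ⇒ push two two fish two K two fish fish F   [K → two]
push two two fish two K two fish fish F ⇒ push two two fish two two two fish fish F   [K → two]
push two two fish two two two fish fish F ⇒ push two two fish two two two fish fish two two   [F → two two]

S ⇒ F fish F ⇒ K two fish fish F ⇒ push F two fish fish F ⇒ push F K two fish fish F ⇒ push F K K two fish fish F ⇒ push K two fish K K two fish fish F ⇒ push two two fish K K two fish fish F ⇒ push two two fish two K two fish fish F ⇒ push two two fish two two two fish fish F ⇒ push two two fish two two two fish fish two two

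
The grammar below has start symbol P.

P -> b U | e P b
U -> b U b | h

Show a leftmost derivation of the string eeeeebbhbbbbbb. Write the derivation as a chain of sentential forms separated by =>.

P => ePb => eePbb => eeePbbb => eeeePbbbb => eeeeePbbbbb => eeeeebUbbbbb => eeeeebbUbbbbbb => eeeeebbhbbbbbb

P => ePb   [P -> e P b]
ePb => eePbb   [P -> e P b]
eePbb => eeePbbb   [P -> e P b]
eeePbbb => eeeePbbbb   [P -> e P b]
eeeePbbbb => eeeeePbbbbb   [P -> e P b]
eeeeePbbbbb => eeeeebUbbbbb   [P -> b U]
eeeeebUbbbbb => eeeeebbUbbbbbb   [U -> b U b]
eeeeebbUbbbbbb => eeeeebbhbbbbbb   [U -> h]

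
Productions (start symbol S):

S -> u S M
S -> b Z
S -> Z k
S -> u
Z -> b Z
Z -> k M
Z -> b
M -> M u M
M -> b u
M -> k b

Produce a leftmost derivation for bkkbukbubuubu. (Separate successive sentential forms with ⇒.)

S⇒bZ⇒bkM⇒bkMuM⇒bkMuMuM⇒bkMuMuMuM⇒bkkbuMuMuM⇒bkkbukbuMuM⇒bkkbukbubuuM⇒bkkbukbubuubu

S ⇒ bZ   [S -> b Z]
bZ ⇒ bkM   [Z -> k M]
bkM ⇒ bkMuM   [M -> M u M]
bkMuM ⇒ bkMuMuM   [M -> M u M]
bkMuMuM ⇒ bkMuMuMuM   [M -> M u M]
bkMuMuMuM ⇒ bkkbuMuMuM   [M -> k b]
bkkbuMuMuM ⇒ bkkbukbuMuM   [M -> k b]
bkkbukbuMuM ⇒ bkkbukbubuuM   [M -> b u]
bkkbukbubuuM ⇒ bkkbukbubuubu   [M -> b u]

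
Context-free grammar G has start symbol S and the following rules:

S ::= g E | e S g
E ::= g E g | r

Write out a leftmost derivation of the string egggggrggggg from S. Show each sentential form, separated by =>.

S => eSg => egEg => eggEgg => egggEggg => eggggEgggg => egggggEggggg => egggggrggggg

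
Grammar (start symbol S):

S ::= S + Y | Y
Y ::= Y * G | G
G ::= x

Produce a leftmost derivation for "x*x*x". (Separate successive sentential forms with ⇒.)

S⇒Y⇒Y*G⇒Y*G*G⇒G*G*G⇒x*G*G⇒x*x*G⇒x*x*x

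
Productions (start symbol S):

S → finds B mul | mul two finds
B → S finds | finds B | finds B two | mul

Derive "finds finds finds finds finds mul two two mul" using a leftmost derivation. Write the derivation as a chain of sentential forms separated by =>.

S => finds B mul => finds finds B mul => finds finds finds B mul => finds finds finds finds B two mul => finds finds finds finds finds B two two mul => finds finds finds finds finds mul two two mul

S => finds B mul   [S → finds B mul]
finds B mul => finds finds B mul   [B → finds B]
finds finds B mul => finds finds finds B mul   [B → finds B]
finds finds finds B mul => finds finds finds finds B two mul   [B → finds B two]
finds finds finds finds B two mul => finds finds finds finds finds B two two mul   [B → finds B two]
finds finds finds finds finds B two two mul => finds finds finds finds finds mul two two mul   [B → mul]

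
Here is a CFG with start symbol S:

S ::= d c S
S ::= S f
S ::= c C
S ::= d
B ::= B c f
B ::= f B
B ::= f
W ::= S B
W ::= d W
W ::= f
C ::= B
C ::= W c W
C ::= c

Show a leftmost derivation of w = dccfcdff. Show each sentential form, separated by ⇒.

S ⇒ dcS ⇒ dccC ⇒ dccWcW ⇒ dccfcW ⇒ dccfcSB ⇒ dccfcSfB ⇒ dccfcdfB ⇒ dccfcdff

S ⇒ dcS   [S ::= d c S]
dcS ⇒ dccC   [S ::= c C]
dccC ⇒ dccWcW   [C ::= W c W]
dccWcW ⇒ dccfcW   [W ::= f]
dccfcW ⇒ dccfcSB   [W ::= S B]
dccfcSB ⇒ dccfcSfB   [S ::= S f]
dccfcSfB ⇒ dccfcdfB   [S ::= d]
dccfcdfB ⇒ dccfcdff   [B ::= f]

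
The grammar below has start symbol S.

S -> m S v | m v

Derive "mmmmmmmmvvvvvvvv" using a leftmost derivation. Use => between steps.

S => mSv => mmSvv => mmmSvvv => mmmmSvvvv => mmmmmSvvvvv => mmmmmmSvvvvvv => mmmmmmmSvvvvvvv => mmmmmmmmvvvvvvvv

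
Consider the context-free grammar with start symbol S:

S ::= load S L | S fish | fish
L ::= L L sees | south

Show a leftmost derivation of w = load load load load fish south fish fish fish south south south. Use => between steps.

S => load S L => load load S L L => load load load S L L L => load load load S fish L L L => load load load S fish fish L L L => load load load S fish fish fish L L L => load load load load S L fish fish fish L L L => load load load load fish L fish fish fish L L L => load load load load fish south fish fish fish L L L => load load load load fish south fish fish fish south L L => load load load load fish south fish fish fish south south L => load load load load fish south fish fish fish south south south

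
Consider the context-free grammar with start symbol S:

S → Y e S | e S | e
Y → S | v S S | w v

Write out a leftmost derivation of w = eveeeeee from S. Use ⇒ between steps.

S ⇒ eS ⇒ eYeS ⇒ eSeS ⇒ eYeSeS ⇒ evSSeSeS ⇒ eveSeSeS ⇒ eveeeSeS ⇒ eveeeeeS ⇒ eveeeeee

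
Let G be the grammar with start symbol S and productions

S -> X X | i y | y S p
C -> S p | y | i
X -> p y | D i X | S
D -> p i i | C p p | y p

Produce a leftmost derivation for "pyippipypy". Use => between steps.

S => XX => pyX => pyS => pyXX => pyDiXX => pyCppiXX => pyippiXX => pyippipyX => pyippipypy

S => XX   [S -> X X]
XX => pyX   [X -> p y]
pyX => pyS   [X -> S]
pyS => pyXX   [S -> X X]
pyXX => pyDiXX   [X -> D i X]
pyDiXX => pyCppiXX   [D -> C p p]
pyCppiXX => pyippiXX   [C -> i]
pyippiXX => pyippipyX   [X -> p y]
pyippipyX => pyippipypy   [X -> p y]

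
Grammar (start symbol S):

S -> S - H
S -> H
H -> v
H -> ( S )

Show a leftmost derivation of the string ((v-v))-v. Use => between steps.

S => S-H   [S -> S - H]
S-H => H-H   [S -> H]
H-H => (S)-H   [H -> ( S )]
(S)-H => (H)-H   [S -> H]
(H)-H => ((S))-H   [H -> ( S )]
((S))-H => ((S-H))-H   [S -> S - H]
((S-H))-H => ((H-H))-H   [S -> H]
((H-H))-H => ((v-H))-H   [H -> v]
((v-H))-H => ((v-v))-H   [H -> v]
((v-v))-H => ((v-v))-v   [H -> v]

S=>S-H=>H-H=>(S)-H=>(H)-H=>((S))-H=>((S-H))-H=>((H-H))-H=>((v-H))-H=>((v-v))-H=>((v-v))-v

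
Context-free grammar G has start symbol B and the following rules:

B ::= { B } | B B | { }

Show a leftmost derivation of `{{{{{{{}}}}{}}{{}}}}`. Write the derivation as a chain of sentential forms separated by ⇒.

B ⇒ {B}   [B ::= { B }]
{B} ⇒ {{B}}   [B ::= { B }]
{{B}} ⇒ {{BB}}   [B ::= B B]
{{BB}} ⇒ {{{B}B}}   [B ::= { B }]
{{{B}B}} ⇒ {{{BB}B}}   [B ::= B B]
{{{BB}B}} ⇒ {{{{B}B}B}}   [B ::= { B }]
{{{{B}B}B}} ⇒ {{{{{B}}B}B}}   [B ::= { B }]
{{{{{B}}B}B}} ⇒ {{{{{{B}}}B}B}}   [B ::= { B }]
{{{{{{B}}}B}B}} ⇒ {{{{{{{}}}}B}B}}   [B ::= { }]
{{{{{{{}}}}B}B}} ⇒ {{{{{{{}}}}{}}B}}   [B ::= { }]
{{{{{{{}}}}{}}B}} ⇒ {{{{{{{}}}}{}}{B}}}   [B ::= { B }]
{{{{{{{}}}}{}}{B}}} ⇒ {{{{{{{}}}}{}}{{}}}}   [B ::= { }]

B ⇒ {B} ⇒ {{B}} ⇒ {{BB}} ⇒ {{{B}B}} ⇒ {{{BB}B}} ⇒ {{{{B}B}B}} ⇒ {{{{{B}}B}B}} ⇒ {{{{{{B}}}B}B}} ⇒ {{{{{{{}}}}B}B}} ⇒ {{{{{{{}}}}{}}B}} ⇒ {{{{{{{}}}}{}}{B}}} ⇒ {{{{{{{}}}}{}}{{}}}}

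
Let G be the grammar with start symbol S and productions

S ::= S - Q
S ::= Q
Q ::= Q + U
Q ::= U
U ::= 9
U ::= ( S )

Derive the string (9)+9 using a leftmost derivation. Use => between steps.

S => Q   [S ::= Q]
Q => Q+U   [Q ::= Q + U]
Q+U => U+U   [Q ::= U]
U+U => (S)+U   [U ::= ( S )]
(S)+U => (Q)+U   [S ::= Q]
(Q)+U => (U)+U   [Q ::= U]
(U)+U => (9)+U   [U ::= 9]
(9)+U => (9)+9   [U ::= 9]

S => Q => Q+U => U+U => (S)+U => (Q)+U => (U)+U => (9)+U => (9)+9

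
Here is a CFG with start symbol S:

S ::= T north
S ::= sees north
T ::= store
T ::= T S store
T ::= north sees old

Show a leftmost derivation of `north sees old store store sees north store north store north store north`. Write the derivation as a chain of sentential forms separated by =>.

S => T north => T S store north => north sees old S store north => north sees old T north store north => north sees old T S store north store north => north sees old store S store north store north => north sees old store T north store north store north => north sees old store T S store north store north store north => north sees old store store S store north store north store north => north sees old store store sees north store north store north store north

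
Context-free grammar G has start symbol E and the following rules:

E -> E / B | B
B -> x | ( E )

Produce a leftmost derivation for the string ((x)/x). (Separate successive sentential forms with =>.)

E => B   [E -> B]
B => (E)   [B -> ( E )]
(E) => (E/B)   [E -> E / B]
(E/B) => (B/B)   [E -> B]
(B/B) => ((E)/B)   [B -> ( E )]
((E)/B) => ((B)/B)   [E -> B]
((B)/B) => ((x)/B)   [B -> x]
((x)/B) => ((x)/x)   [B -> x]

E => B => (E) => (E/B) => (B/B) => ((E)/B) => ((B)/B) => ((x)/B) => ((x)/x)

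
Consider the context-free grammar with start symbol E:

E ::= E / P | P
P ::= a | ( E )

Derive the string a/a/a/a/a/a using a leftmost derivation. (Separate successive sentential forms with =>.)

E=>E/P=>E/P/P=>E/P/P/P=>E/P/P/P/P=>E/P/P/P/P/P=>P/P/P/P/P/P=>a/P/P/P/P/P=>a/a/P/P/P/P=>a/a/a/P/P/P=>a/a/a/a/P/P=>a/a/a/a/a/P=>a/a/a/a/a/a

E => E/P   [E ::= E / P]
E/P => E/P/P   [E ::= E / P]
E/P/P => E/P/P/P   [E ::= E / P]
E/P/P/P => E/P/P/P/P   [E ::= E / P]
E/P/P/P/P => E/P/P/P/P/P   [E ::= E / P]
E/P/P/P/P/P => P/P/P/P/P/P   [E ::= P]
P/P/P/P/P/P => a/P/P/P/P/P   [P ::= a]
a/P/P/P/P/P => a/a/P/P/P/P   [P ::= a]
a/a/P/P/P/P => a/a/a/P/P/P   [P ::= a]
a/a/a/P/P/P => a/a/a/a/P/P   [P ::= a]
a/a/a/a/P/P => a/a/a/a/a/P   [P ::= a]
a/a/a/a/a/P => a/a/a/a/a/a   [P ::= a]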